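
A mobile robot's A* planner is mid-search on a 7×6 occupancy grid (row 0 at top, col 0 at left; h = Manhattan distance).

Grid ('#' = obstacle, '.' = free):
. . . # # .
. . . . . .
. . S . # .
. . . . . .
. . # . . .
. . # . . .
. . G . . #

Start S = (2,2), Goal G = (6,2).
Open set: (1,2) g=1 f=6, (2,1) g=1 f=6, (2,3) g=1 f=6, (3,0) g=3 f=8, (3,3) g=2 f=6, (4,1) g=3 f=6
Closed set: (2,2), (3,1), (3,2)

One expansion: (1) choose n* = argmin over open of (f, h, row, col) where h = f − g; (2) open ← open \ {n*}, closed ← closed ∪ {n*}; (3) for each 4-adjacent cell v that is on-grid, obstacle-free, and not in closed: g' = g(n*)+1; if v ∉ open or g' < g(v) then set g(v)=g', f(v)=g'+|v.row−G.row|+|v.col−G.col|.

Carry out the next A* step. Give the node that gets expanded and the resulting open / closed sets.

step 1: expand (4,1) (f=6, h=3) → closed; open now [(1,2) g=1 f=6, (2,1) g=1 f=6, (2,3) g=1 f=6, (3,0) g=3 f=8, (3,3) g=2 f=6, (4,0) g=4 f=8, (5,1) g=4 f=6]

expanded=(4,1); open=[(1,2) g=1 f=6, (2,1) g=1 f=6, (2,3) g=1 f=6, (3,0) g=3 f=8, (3,3) g=2 f=6, (4,0) g=4 f=8, (5,1) g=4 f=6]; closed=[(2,2), (3,1), (3,2), (4,1)]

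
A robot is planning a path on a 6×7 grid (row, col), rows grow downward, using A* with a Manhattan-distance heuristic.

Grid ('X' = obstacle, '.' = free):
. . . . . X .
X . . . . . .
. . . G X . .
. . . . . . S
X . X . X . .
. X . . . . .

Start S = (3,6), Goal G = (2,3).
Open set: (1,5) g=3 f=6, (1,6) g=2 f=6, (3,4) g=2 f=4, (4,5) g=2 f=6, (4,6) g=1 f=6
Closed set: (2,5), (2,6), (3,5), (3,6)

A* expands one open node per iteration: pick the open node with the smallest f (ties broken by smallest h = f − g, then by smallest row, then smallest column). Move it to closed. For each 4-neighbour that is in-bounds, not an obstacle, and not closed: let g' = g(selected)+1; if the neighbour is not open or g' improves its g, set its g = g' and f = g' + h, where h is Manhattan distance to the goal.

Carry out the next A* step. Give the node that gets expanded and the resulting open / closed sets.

expanded=(3,4); open=[(1,5) g=3 f=6, (1,6) g=2 f=6, (3,3) g=3 f=4, (4,5) g=2 f=6, (4,6) g=1 f=6]; closed=[(2,5), (2,6), (3,4), (3,5), (3,6)]

step 1: expand (3,4) (f=4, h=2) → closed; open now [(1,5) g=3 f=6, (1,6) g=2 f=6, (3,3) g=3 f=4, (4,5) g=2 f=6, (4,6) g=1 f=6]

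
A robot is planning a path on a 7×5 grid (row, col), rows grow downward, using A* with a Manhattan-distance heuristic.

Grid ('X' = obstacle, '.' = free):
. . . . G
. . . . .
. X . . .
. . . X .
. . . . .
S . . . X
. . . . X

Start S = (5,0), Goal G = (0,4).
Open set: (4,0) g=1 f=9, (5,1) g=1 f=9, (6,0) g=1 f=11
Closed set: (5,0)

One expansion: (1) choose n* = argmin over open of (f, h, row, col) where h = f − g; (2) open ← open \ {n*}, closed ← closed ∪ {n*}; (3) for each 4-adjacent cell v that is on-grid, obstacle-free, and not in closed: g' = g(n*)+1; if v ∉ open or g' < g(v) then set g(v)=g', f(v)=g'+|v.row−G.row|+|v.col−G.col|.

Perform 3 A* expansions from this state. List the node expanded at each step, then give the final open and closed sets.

step 1: expand (4,0) (f=9, h=8) → closed; open now [(3,0) g=2 f=9, (4,1) g=2 f=9, (5,1) g=1 f=9, (6,0) g=1 f=11]
step 2: expand (3,0) (f=9, h=7) → closed; open now [(2,0) g=3 f=9, (3,1) g=3 f=9, (4,1) g=2 f=9, (5,1) g=1 f=9, (6,0) g=1 f=11]
step 3: expand (2,0) (f=9, h=6) → closed; open now [(1,0) g=4 f=9, (3,1) g=3 f=9, (4,1) g=2 f=9, (5,1) g=1 f=9, (6,0) g=1 f=11]

order=[(4,0) → (3,0) → (2,0)]; open=[(1,0) g=4 f=9, (3,1) g=3 f=9, (4,1) g=2 f=9, (5,1) g=1 f=9, (6,0) g=1 f=11]; closed=[(2,0), (3,0), (4,0), (5,0)]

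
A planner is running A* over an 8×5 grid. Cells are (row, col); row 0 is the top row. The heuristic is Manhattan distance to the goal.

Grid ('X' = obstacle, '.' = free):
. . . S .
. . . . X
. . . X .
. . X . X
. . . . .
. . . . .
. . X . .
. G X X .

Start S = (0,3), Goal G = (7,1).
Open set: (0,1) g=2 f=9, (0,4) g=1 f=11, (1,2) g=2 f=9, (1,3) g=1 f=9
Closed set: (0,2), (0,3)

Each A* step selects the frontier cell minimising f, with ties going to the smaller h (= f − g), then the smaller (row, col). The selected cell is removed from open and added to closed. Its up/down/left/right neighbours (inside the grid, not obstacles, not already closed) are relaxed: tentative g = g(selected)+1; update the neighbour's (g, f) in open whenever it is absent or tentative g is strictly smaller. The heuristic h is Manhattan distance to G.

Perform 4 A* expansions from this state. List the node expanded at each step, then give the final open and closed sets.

step 1: expand (0,1) (f=9, h=7) → closed; open now [(0,0) g=3 f=11, (0,4) g=1 f=11, (1,1) g=3 f=9, (1,2) g=2 f=9, (1,3) g=1 f=9]
step 2: expand (1,1) (f=9, h=6) → closed; open now [(0,0) g=3 f=11, (0,4) g=1 f=11, (1,0) g=4 f=11, (1,2) g=2 f=9, (1,3) g=1 f=9, (2,1) g=4 f=9]
step 3: expand (2,1) (f=9, h=5) → closed; open now [(0,0) g=3 f=11, (0,4) g=1 f=11, (1,0) g=4 f=11, (1,2) g=2 f=9, (1,3) g=1 f=9, (2,0) g=5 f=11, (2,2) g=5 f=11, (3,1) g=5 f=9]
step 4: expand (3,1) (f=9, h=4) → closed; open now [(0,0) g=3 f=11, (0,4) g=1 f=11, (1,0) g=4 f=11, (1,2) g=2 f=9, (1,3) g=1 f=9, (2,0) g=5 f=11, (2,2) g=5 f=11, (3,0) g=6 f=11, (4,1) g=6 f=9]

order=[(0,1) → (1,1) → (2,1) → (3,1)]; open=[(0,0) g=3 f=11, (0,4) g=1 f=11, (1,0) g=4 f=11, (1,2) g=2 f=9, (1,3) g=1 f=9, (2,0) g=5 f=11, (2,2) g=5 f=11, (3,0) g=6 f=11, (4,1) g=6 f=9]; closed=[(0,1), (0,2), (0,3), (1,1), (2,1), (3,1)]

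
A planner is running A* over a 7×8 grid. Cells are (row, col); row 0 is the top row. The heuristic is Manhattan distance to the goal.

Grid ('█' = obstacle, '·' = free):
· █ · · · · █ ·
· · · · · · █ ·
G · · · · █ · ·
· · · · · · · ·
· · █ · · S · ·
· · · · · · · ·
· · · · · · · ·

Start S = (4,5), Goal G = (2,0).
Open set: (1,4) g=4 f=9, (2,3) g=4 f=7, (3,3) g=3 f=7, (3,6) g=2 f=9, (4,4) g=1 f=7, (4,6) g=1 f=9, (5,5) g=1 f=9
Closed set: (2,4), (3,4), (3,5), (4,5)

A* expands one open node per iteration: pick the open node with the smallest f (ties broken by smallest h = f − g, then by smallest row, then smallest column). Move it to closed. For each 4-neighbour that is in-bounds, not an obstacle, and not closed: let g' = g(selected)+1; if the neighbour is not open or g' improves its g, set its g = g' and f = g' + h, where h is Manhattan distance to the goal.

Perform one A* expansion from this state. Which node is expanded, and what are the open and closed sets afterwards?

expanded=(2,3); open=[(1,3) g=5 f=9, (1,4) g=4 f=9, (2,2) g=5 f=7, (3,3) g=3 f=7, (3,6) g=2 f=9, (4,4) g=1 f=7, (4,6) g=1 f=9, (5,5) g=1 f=9]; closed=[(2,3), (2,4), (3,4), (3,5), (4,5)]

step 1: expand (2,3) (f=7, h=3) → closed; open now [(1,3) g=5 f=9, (1,4) g=4 f=9, (2,2) g=5 f=7, (3,3) g=3 f=7, (3,6) g=2 f=9, (4,4) g=1 f=7, (4,6) g=1 f=9, (5,5) g=1 f=9]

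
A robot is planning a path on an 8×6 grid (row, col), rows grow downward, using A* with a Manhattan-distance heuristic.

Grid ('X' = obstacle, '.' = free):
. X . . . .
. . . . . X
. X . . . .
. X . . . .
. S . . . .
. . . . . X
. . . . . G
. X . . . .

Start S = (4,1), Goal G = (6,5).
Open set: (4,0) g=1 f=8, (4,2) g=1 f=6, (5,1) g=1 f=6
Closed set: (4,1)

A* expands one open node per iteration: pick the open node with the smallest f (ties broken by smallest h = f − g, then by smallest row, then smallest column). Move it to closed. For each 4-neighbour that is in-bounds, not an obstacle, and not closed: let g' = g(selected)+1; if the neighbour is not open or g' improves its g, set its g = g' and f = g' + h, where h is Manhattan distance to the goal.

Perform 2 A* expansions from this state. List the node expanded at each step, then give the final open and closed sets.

order=[(4,2) → (4,3)]; open=[(3,2) g=2 f=8, (3,3) g=3 f=8, (4,0) g=1 f=8, (4,4) g=3 f=6, (5,1) g=1 f=6, (5,2) g=2 f=6, (5,3) g=3 f=6]; closed=[(4,1), (4,2), (4,3)]

step 1: expand (4,2) (f=6, h=5) → closed; open now [(3,2) g=2 f=8, (4,0) g=1 f=8, (4,3) g=2 f=6, (5,1) g=1 f=6, (5,2) g=2 f=6]
step 2: expand (4,3) (f=6, h=4) → closed; open now [(3,2) g=2 f=8, (3,3) g=3 f=8, (4,0) g=1 f=8, (4,4) g=3 f=6, (5,1) g=1 f=6, (5,2) g=2 f=6, (5,3) g=3 f=6]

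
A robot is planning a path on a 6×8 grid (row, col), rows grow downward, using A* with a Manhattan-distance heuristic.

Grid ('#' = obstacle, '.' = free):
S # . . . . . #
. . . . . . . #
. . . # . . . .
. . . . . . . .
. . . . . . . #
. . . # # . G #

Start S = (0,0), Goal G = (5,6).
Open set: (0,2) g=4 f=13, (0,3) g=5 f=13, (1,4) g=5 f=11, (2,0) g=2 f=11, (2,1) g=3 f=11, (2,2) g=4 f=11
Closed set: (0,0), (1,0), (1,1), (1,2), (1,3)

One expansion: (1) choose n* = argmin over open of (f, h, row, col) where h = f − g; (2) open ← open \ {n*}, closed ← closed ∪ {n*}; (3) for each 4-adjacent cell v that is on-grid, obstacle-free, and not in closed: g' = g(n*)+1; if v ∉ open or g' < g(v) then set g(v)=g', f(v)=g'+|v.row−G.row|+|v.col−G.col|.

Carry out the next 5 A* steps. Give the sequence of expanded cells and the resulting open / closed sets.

order=[(1,4) → (1,5) → (1,6) → (2,6) → (3,6)]; open=[(0,2) g=4 f=13, (0,3) g=5 f=13, (0,4) g=6 f=13, (0,5) g=7 f=13, (0,6) g=8 f=13, (2,0) g=2 f=11, (2,1) g=3 f=11, (2,2) g=4 f=11, (2,4) g=6 f=11, (2,5) g=7 f=11, (2,7) g=9 f=13, (3,5) g=10 f=13, (3,7) g=10 f=13, (4,6) g=10 f=11]; closed=[(0,0), (1,0), (1,1), (1,2), (1,3), (1,4), (1,5), (1,6), (2,6), (3,6)]

step 1: expand (1,4) (f=11, h=6) → closed; open now [(0,2) g=4 f=13, (0,3) g=5 f=13, (0,4) g=6 f=13, (1,5) g=6 f=11, (2,0) g=2 f=11, (2,1) g=3 f=11, (2,2) g=4 f=11, (2,4) g=6 f=11]
step 2: expand (1,5) (f=11, h=5) → closed; open now [(0,2) g=4 f=13, (0,3) g=5 f=13, (0,4) g=6 f=13, (0,5) g=7 f=13, (1,6) g=7 f=11, (2,0) g=2 f=11, (2,1) g=3 f=11, (2,2) g=4 f=11, (2,4) g=6 f=11, (2,5) g=7 f=11]
step 3: expand (1,6) (f=11, h=4) → closed; open now [(0,2) g=4 f=13, (0,3) g=5 f=13, (0,4) g=6 f=13, (0,5) g=7 f=13, (0,6) g=8 f=13, (2,0) g=2 f=11, (2,1) g=3 f=11, (2,2) g=4 f=11, (2,4) g=6 f=11, (2,5) g=7 f=11, (2,6) g=8 f=11]
step 4: expand (2,6) (f=11, h=3) → closed; open now [(0,2) g=4 f=13, (0,3) g=5 f=13, (0,4) g=6 f=13, (0,5) g=7 f=13, (0,6) g=8 f=13, (2,0) g=2 f=11, (2,1) g=3 f=11, (2,2) g=4 f=11, (2,4) g=6 f=11, (2,5) g=7 f=11, (2,7) g=9 f=13, (3,6) g=9 f=11]
step 5: expand (3,6) (f=11, h=2) → closed; open now [(0,2) g=4 f=13, (0,3) g=5 f=13, (0,4) g=6 f=13, (0,5) g=7 f=13, (0,6) g=8 f=13, (2,0) g=2 f=11, (2,1) g=3 f=11, (2,2) g=4 f=11, (2,4) g=6 f=11, (2,5) g=7 f=11, (2,7) g=9 f=13, (3,5) g=10 f=13, (3,7) g=10 f=13, (4,6) g=10 f=11]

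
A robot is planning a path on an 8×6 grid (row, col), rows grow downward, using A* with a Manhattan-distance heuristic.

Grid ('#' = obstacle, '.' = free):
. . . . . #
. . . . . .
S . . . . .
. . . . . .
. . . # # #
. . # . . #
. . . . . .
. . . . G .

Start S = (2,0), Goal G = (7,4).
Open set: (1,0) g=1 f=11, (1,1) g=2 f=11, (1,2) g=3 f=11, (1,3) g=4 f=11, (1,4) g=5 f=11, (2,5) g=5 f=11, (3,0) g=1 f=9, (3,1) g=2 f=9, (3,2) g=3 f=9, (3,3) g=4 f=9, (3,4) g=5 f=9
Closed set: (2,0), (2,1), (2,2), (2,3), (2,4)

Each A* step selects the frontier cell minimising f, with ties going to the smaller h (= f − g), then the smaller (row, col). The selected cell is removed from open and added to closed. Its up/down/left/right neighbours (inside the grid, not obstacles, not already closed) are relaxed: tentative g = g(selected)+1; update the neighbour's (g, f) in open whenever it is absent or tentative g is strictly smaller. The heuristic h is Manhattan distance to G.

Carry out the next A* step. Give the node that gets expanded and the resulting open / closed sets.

expanded=(3,4); open=[(1,0) g=1 f=11, (1,1) g=2 f=11, (1,2) g=3 f=11, (1,3) g=4 f=11, (1,4) g=5 f=11, (2,5) g=5 f=11, (3,0) g=1 f=9, (3,1) g=2 f=9, (3,2) g=3 f=9, (3,3) g=4 f=9, (3,5) g=6 f=11]; closed=[(2,0), (2,1), (2,2), (2,3), (2,4), (3,4)]

step 1: expand (3,4) (f=9, h=4) → closed; open now [(1,0) g=1 f=11, (1,1) g=2 f=11, (1,2) g=3 f=11, (1,3) g=4 f=11, (1,4) g=5 f=11, (2,5) g=5 f=11, (3,0) g=1 f=9, (3,1) g=2 f=9, (3,2) g=3 f=9, (3,3) g=4 f=9, (3,5) g=6 f=11]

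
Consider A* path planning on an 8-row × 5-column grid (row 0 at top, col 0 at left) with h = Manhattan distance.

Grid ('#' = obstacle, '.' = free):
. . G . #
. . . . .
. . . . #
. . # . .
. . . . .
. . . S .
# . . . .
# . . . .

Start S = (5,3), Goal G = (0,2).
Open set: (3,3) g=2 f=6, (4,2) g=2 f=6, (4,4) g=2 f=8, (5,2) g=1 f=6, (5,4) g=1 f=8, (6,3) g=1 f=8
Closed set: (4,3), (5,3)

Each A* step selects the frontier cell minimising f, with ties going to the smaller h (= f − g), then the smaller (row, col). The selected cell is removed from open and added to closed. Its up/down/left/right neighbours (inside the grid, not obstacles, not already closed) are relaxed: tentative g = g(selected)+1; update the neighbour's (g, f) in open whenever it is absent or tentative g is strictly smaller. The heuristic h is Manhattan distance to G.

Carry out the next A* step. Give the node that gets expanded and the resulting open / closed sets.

step 1: expand (3,3) (f=6, h=4) → closed; open now [(2,3) g=3 f=6, (3,4) g=3 f=8, (4,2) g=2 f=6, (4,4) g=2 f=8, (5,2) g=1 f=6, (5,4) g=1 f=8, (6,3) g=1 f=8]

expanded=(3,3); open=[(2,3) g=3 f=6, (3,4) g=3 f=8, (4,2) g=2 f=6, (4,4) g=2 f=8, (5,2) g=1 f=6, (5,4) g=1 f=8, (6,3) g=1 f=8]; closed=[(3,3), (4,3), (5,3)]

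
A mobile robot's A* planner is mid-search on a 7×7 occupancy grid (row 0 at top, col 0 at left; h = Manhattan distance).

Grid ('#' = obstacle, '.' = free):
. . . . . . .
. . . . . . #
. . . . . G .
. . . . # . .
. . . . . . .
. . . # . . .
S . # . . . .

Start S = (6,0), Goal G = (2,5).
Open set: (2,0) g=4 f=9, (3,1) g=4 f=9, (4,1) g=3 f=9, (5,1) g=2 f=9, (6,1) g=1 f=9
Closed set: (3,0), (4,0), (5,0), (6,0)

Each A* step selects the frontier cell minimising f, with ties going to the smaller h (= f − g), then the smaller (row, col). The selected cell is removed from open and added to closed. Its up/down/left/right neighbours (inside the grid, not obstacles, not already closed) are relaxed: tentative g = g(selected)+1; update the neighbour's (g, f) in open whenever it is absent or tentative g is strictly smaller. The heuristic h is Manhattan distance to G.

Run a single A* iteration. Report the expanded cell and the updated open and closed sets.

expanded=(2,0); open=[(1,0) g=5 f=11, (2,1) g=5 f=9, (3,1) g=4 f=9, (4,1) g=3 f=9, (5,1) g=2 f=9, (6,1) g=1 f=9]; closed=[(2,0), (3,0), (4,0), (5,0), (6,0)]

step 1: expand (2,0) (f=9, h=5) → closed; open now [(1,0) g=5 f=11, (2,1) g=5 f=9, (3,1) g=4 f=9, (4,1) g=3 f=9, (5,1) g=2 f=9, (6,1) g=1 f=9]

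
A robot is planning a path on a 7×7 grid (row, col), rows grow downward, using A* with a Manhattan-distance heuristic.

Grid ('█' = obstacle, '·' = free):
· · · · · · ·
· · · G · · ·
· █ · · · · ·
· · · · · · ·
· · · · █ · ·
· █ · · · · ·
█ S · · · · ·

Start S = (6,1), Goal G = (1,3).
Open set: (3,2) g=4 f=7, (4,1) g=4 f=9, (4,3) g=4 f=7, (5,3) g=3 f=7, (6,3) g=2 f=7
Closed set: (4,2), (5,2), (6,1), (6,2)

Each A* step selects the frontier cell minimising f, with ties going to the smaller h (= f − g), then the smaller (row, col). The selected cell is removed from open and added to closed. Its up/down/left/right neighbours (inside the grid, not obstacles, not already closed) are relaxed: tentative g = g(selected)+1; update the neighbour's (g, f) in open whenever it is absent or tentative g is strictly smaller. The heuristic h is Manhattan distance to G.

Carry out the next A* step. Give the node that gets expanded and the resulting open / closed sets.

expanded=(3,2); open=[(2,2) g=5 f=7, (3,1) g=5 f=9, (3,3) g=5 f=7, (4,1) g=4 f=9, (4,3) g=4 f=7, (5,3) g=3 f=7, (6,3) g=2 f=7]; closed=[(3,2), (4,2), (5,2), (6,1), (6,2)]

step 1: expand (3,2) (f=7, h=3) → closed; open now [(2,2) g=5 f=7, (3,1) g=5 f=9, (3,3) g=5 f=7, (4,1) g=4 f=9, (4,3) g=4 f=7, (5,3) g=3 f=7, (6,3) g=2 f=7]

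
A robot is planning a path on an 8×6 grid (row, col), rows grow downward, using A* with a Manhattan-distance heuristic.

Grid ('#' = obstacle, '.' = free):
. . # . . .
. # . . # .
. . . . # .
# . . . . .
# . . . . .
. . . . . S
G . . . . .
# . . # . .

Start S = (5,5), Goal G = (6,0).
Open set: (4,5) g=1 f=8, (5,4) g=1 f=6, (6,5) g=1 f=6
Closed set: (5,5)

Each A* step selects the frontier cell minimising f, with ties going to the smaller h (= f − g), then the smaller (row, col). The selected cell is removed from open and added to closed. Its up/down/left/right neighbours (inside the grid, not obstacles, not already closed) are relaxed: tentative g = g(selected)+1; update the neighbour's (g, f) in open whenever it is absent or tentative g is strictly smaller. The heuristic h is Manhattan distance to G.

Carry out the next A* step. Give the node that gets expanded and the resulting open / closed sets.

step 1: expand (5,4) (f=6, h=5) → closed; open now [(4,4) g=2 f=8, (4,5) g=1 f=8, (5,3) g=2 f=6, (6,4) g=2 f=6, (6,5) g=1 f=6]

expanded=(5,4); open=[(4,4) g=2 f=8, (4,5) g=1 f=8, (5,3) g=2 f=6, (6,4) g=2 f=6, (6,5) g=1 f=6]; closed=[(5,4), (5,5)]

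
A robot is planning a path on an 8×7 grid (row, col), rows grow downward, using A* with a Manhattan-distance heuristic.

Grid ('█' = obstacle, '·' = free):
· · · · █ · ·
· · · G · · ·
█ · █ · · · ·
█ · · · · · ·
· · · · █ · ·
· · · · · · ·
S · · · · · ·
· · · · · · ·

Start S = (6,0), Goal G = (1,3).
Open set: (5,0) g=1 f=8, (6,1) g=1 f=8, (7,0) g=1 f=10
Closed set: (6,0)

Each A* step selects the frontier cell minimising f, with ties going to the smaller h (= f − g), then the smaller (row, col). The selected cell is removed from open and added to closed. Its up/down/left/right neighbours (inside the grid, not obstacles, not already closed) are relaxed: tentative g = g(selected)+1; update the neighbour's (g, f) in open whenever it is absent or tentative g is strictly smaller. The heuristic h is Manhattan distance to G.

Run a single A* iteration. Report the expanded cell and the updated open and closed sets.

step 1: expand (5,0) (f=8, h=7) → closed; open now [(4,0) g=2 f=8, (5,1) g=2 f=8, (6,1) g=1 f=8, (7,0) g=1 f=10]

expanded=(5,0); open=[(4,0) g=2 f=8, (5,1) g=2 f=8, (6,1) g=1 f=8, (7,0) g=1 f=10]; closed=[(5,0), (6,0)]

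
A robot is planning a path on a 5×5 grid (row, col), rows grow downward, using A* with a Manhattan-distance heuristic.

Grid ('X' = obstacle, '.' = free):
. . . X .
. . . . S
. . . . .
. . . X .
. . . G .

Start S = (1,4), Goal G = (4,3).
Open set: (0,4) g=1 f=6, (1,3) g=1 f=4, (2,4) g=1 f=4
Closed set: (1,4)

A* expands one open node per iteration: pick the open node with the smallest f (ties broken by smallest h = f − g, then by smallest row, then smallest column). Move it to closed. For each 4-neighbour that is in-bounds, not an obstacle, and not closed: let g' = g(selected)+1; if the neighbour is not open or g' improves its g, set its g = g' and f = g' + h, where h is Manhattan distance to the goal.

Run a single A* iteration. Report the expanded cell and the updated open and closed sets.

expanded=(1,3); open=[(0,4) g=1 f=6, (1,2) g=2 f=6, (2,3) g=2 f=4, (2,4) g=1 f=4]; closed=[(1,3), (1,4)]

step 1: expand (1,3) (f=4, h=3) → closed; open now [(0,4) g=1 f=6, (1,2) g=2 f=6, (2,3) g=2 f=4, (2,4) g=1 f=4]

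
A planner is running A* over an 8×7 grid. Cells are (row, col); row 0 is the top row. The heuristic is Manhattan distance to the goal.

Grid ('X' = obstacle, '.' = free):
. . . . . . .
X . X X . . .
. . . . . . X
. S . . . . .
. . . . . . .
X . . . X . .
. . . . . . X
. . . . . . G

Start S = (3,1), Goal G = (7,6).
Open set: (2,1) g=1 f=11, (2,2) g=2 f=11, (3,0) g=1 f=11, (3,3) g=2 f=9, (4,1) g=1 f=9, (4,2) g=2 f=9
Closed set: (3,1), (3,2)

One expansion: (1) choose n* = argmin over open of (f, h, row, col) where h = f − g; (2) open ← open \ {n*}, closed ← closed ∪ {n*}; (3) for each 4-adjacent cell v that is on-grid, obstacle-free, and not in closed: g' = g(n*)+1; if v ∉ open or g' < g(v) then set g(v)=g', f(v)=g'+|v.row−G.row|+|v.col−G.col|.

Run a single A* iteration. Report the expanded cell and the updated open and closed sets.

expanded=(3,3); open=[(2,1) g=1 f=11, (2,2) g=2 f=11, (2,3) g=3 f=11, (3,0) g=1 f=11, (3,4) g=3 f=9, (4,1) g=1 f=9, (4,2) g=2 f=9, (4,3) g=3 f=9]; closed=[(3,1), (3,2), (3,3)]

step 1: expand (3,3) (f=9, h=7) → closed; open now [(2,1) g=1 f=11, (2,2) g=2 f=11, (2,3) g=3 f=11, (3,0) g=1 f=11, (3,4) g=3 f=9, (4,1) g=1 f=9, (4,2) g=2 f=9, (4,3) g=3 f=9]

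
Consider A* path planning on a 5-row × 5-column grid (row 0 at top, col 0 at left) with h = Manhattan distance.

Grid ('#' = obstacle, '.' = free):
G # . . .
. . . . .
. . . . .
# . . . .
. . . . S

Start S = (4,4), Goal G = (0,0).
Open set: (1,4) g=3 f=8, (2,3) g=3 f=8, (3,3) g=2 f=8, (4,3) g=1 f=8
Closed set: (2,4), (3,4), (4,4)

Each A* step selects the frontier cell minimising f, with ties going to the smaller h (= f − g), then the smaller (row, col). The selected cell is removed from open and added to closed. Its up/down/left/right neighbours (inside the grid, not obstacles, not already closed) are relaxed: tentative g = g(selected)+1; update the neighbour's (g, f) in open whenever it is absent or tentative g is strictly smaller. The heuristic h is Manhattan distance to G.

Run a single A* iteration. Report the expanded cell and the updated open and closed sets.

expanded=(1,4); open=[(0,4) g=4 f=8, (1,3) g=4 f=8, (2,3) g=3 f=8, (3,3) g=2 f=8, (4,3) g=1 f=8]; closed=[(1,4), (2,4), (3,4), (4,4)]

step 1: expand (1,4) (f=8, h=5) → closed; open now [(0,4) g=4 f=8, (1,3) g=4 f=8, (2,3) g=3 f=8, (3,3) g=2 f=8, (4,3) g=1 f=8]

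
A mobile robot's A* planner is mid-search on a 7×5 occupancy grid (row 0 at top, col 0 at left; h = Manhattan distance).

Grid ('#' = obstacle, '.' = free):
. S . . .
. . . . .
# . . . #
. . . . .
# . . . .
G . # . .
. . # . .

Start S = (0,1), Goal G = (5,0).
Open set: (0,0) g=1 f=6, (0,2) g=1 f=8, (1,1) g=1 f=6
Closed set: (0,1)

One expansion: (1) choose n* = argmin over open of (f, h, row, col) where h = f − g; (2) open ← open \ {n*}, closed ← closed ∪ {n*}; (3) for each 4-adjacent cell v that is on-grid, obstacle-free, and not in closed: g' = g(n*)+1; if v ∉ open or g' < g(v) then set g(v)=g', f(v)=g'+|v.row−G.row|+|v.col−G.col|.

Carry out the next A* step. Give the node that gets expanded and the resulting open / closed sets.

step 1: expand (0,0) (f=6, h=5) → closed; open now [(0,2) g=1 f=8, (1,0) g=2 f=6, (1,1) g=1 f=6]

expanded=(0,0); open=[(0,2) g=1 f=8, (1,0) g=2 f=6, (1,1) g=1 f=6]; closed=[(0,0), (0,1)]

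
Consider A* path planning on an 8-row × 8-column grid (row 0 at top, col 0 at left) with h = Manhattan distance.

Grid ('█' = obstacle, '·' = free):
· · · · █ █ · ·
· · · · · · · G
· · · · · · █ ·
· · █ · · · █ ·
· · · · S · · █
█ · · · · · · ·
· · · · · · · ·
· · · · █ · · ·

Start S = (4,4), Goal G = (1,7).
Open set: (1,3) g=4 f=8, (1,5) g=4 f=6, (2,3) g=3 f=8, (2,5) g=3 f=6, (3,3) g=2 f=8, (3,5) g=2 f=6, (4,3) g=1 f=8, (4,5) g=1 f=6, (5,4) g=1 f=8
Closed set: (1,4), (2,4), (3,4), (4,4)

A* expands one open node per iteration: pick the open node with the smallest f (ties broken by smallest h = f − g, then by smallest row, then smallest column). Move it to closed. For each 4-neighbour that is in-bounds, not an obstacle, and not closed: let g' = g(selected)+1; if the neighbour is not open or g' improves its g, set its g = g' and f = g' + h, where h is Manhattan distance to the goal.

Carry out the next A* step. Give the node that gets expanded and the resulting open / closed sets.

expanded=(1,5); open=[(1,3) g=4 f=8, (1,6) g=5 f=6, (2,3) g=3 f=8, (2,5) g=3 f=6, (3,3) g=2 f=8, (3,5) g=2 f=6, (4,3) g=1 f=8, (4,5) g=1 f=6, (5,4) g=1 f=8]; closed=[(1,4), (1,5), (2,4), (3,4), (4,4)]

step 1: expand (1,5) (f=6, h=2) → closed; open now [(1,3) g=4 f=8, (1,6) g=5 f=6, (2,3) g=3 f=8, (2,5) g=3 f=6, (3,3) g=2 f=8, (3,5) g=2 f=6, (4,3) g=1 f=8, (4,5) g=1 f=6, (5,4) g=1 f=8]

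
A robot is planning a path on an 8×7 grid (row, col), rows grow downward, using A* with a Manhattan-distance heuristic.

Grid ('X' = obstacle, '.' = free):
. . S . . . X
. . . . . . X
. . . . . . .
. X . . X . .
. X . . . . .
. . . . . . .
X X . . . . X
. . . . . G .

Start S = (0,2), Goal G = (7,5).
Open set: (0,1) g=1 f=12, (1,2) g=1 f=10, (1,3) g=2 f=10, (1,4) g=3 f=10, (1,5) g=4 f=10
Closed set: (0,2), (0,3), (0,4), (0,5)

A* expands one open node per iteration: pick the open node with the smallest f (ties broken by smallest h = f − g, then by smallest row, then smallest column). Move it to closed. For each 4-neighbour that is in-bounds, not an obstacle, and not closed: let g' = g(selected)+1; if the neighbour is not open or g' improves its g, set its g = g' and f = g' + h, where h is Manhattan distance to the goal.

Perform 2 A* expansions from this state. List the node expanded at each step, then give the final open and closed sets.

step 1: expand (1,5) (f=10, h=6) → closed; open now [(0,1) g=1 f=12, (1,2) g=1 f=10, (1,3) g=2 f=10, (1,4) g=3 f=10, (2,5) g=5 f=10]
step 2: expand (2,5) (f=10, h=5) → closed; open now [(0,1) g=1 f=12, (1,2) g=1 f=10, (1,3) g=2 f=10, (1,4) g=3 f=10, (2,4) g=6 f=12, (2,6) g=6 f=12, (3,5) g=6 f=10]

order=[(1,5) → (2,5)]; open=[(0,1) g=1 f=12, (1,2) g=1 f=10, (1,3) g=2 f=10, (1,4) g=3 f=10, (2,4) g=6 f=12, (2,6) g=6 f=12, (3,5) g=6 f=10]; closed=[(0,2), (0,3), (0,4), (0,5), (1,5), (2,5)]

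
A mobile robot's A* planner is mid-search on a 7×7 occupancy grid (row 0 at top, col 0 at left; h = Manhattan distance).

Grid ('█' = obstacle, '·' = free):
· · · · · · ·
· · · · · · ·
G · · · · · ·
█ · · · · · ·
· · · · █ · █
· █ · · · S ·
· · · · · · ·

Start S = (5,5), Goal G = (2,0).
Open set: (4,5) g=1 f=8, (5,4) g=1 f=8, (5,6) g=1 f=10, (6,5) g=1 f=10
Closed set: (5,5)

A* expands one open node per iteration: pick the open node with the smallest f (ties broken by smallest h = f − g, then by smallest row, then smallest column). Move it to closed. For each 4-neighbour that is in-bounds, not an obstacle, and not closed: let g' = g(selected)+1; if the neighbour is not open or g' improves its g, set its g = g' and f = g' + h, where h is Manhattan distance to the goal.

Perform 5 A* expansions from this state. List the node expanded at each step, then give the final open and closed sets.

order=[(4,5) → (3,5) → (2,5) → (2,4) → (2,3)]; open=[(1,3) g=6 f=10, (1,4) g=5 f=10, (1,5) g=4 f=10, (2,2) g=6 f=8, (2,6) g=4 f=10, (3,3) g=6 f=10, (3,4) g=3 f=8, (3,6) g=3 f=10, (5,4) g=1 f=8, (5,6) g=1 f=10, (6,5) g=1 f=10]; closed=[(2,3), (2,4), (2,5), (3,5), (4,5), (5,5)]

step 1: expand (4,5) (f=8, h=7) → closed; open now [(3,5) g=2 f=8, (5,4) g=1 f=8, (5,6) g=1 f=10, (6,5) g=1 f=10]
step 2: expand (3,5) (f=8, h=6) → closed; open now [(2,5) g=3 f=8, (3,4) g=3 f=8, (3,6) g=3 f=10, (5,4) g=1 f=8, (5,6) g=1 f=10, (6,5) g=1 f=10]
step 3: expand (2,5) (f=8, h=5) → closed; open now [(1,5) g=4 f=10, (2,4) g=4 f=8, (2,6) g=4 f=10, (3,4) g=3 f=8, (3,6) g=3 f=10, (5,4) g=1 f=8, (5,6) g=1 f=10, (6,5) g=1 f=10]
step 4: expand (2,4) (f=8, h=4) → closed; open now [(1,4) g=5 f=10, (1,5) g=4 f=10, (2,3) g=5 f=8, (2,6) g=4 f=10, (3,4) g=3 f=8, (3,6) g=3 f=10, (5,4) g=1 f=8, (5,6) g=1 f=10, (6,5) g=1 f=10]
step 5: expand (2,3) (f=8, h=3) → closed; open now [(1,3) g=6 f=10, (1,4) g=5 f=10, (1,5) g=4 f=10, (2,2) g=6 f=8, (2,6) g=4 f=10, (3,3) g=6 f=10, (3,4) g=3 f=8, (3,6) g=3 f=10, (5,4) g=1 f=8, (5,6) g=1 f=10, (6,5) g=1 f=10]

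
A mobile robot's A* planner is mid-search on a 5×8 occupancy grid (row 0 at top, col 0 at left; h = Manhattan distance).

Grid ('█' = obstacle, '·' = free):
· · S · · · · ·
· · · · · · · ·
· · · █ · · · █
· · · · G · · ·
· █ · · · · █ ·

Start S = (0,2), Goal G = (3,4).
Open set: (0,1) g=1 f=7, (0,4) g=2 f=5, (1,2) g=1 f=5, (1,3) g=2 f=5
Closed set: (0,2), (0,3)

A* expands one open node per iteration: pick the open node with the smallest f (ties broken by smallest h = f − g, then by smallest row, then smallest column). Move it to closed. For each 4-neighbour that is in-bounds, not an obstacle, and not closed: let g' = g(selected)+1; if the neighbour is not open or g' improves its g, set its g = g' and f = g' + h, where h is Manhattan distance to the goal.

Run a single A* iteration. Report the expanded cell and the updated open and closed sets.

step 1: expand (0,4) (f=5, h=3) → closed; open now [(0,1) g=1 f=7, (0,5) g=3 f=7, (1,2) g=1 f=5, (1,3) g=2 f=5, (1,4) g=3 f=5]

expanded=(0,4); open=[(0,1) g=1 f=7, (0,5) g=3 f=7, (1,2) g=1 f=5, (1,3) g=2 f=5, (1,4) g=3 f=5]; closed=[(0,2), (0,3), (0,4)]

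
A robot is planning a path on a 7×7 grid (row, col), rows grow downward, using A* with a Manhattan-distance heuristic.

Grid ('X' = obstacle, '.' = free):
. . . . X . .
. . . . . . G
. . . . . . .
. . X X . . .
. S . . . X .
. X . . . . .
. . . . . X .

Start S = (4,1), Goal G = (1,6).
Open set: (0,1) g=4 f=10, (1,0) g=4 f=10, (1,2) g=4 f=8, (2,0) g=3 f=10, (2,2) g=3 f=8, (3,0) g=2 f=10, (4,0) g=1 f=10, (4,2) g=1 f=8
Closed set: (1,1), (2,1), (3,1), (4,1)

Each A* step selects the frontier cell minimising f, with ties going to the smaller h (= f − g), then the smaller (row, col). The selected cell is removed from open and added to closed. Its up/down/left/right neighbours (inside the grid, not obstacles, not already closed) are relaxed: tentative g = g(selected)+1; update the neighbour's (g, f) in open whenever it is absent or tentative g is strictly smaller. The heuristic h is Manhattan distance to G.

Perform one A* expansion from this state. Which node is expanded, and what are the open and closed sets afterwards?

step 1: expand (1,2) (f=8, h=4) → closed; open now [(0,1) g=4 f=10, (0,2) g=5 f=10, (1,0) g=4 f=10, (1,3) g=5 f=8, (2,0) g=3 f=10, (2,2) g=3 f=8, (3,0) g=2 f=10, (4,0) g=1 f=10, (4,2) g=1 f=8]

expanded=(1,2); open=[(0,1) g=4 f=10, (0,2) g=5 f=10, (1,0) g=4 f=10, (1,3) g=5 f=8, (2,0) g=3 f=10, (2,2) g=3 f=8, (3,0) g=2 f=10, (4,0) g=1 f=10, (4,2) g=1 f=8]; closed=[(1,1), (1,2), (2,1), (3,1), (4,1)]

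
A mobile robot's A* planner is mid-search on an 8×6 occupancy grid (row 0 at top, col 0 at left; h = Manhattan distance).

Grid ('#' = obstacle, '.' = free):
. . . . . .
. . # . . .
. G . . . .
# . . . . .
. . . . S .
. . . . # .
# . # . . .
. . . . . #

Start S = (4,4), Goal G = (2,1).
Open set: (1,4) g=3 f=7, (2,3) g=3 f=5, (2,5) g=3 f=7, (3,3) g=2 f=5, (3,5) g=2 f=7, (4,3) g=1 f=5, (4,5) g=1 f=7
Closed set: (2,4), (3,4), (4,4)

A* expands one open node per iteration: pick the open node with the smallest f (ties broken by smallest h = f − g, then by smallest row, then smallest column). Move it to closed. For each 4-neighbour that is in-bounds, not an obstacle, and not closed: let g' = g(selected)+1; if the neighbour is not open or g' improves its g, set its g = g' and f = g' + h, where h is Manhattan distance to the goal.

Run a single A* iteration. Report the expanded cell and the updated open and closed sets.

expanded=(2,3); open=[(1,3) g=4 f=7, (1,4) g=3 f=7, (2,2) g=4 f=5, (2,5) g=3 f=7, (3,3) g=2 f=5, (3,5) g=2 f=7, (4,3) g=1 f=5, (4,5) g=1 f=7]; closed=[(2,3), (2,4), (3,4), (4,4)]

step 1: expand (2,3) (f=5, h=2) → closed; open now [(1,3) g=4 f=7, (1,4) g=3 f=7, (2,2) g=4 f=5, (2,5) g=3 f=7, (3,3) g=2 f=5, (3,5) g=2 f=7, (4,3) g=1 f=5, (4,5) g=1 f=7]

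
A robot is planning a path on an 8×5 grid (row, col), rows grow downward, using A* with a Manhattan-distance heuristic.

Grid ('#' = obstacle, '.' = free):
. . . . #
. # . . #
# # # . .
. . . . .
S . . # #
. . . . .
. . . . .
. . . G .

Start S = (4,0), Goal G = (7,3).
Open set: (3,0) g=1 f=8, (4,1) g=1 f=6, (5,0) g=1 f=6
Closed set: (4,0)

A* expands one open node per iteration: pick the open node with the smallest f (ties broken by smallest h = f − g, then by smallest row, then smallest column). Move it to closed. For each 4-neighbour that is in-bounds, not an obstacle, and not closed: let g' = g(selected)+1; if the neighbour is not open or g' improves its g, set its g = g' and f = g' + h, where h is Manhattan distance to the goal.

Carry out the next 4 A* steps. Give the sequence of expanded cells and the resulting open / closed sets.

order=[(4,1) → (4,2) → (5,2) → (5,3)]; open=[(3,0) g=1 f=8, (3,1) g=2 f=8, (3,2) g=3 f=8, (5,0) g=1 f=6, (5,1) g=2 f=6, (5,4) g=5 f=8, (6,2) g=4 f=6, (6,3) g=5 f=6]; closed=[(4,0), (4,1), (4,2), (5,2), (5,3)]

step 1: expand (4,1) (f=6, h=5) → closed; open now [(3,0) g=1 f=8, (3,1) g=2 f=8, (4,2) g=2 f=6, (5,0) g=1 f=6, (5,1) g=2 f=6]
step 2: expand (4,2) (f=6, h=4) → closed; open now [(3,0) g=1 f=8, (3,1) g=2 f=8, (3,2) g=3 f=8, (5,0) g=1 f=6, (5,1) g=2 f=6, (5,2) g=3 f=6]
step 3: expand (5,2) (f=6, h=3) → closed; open now [(3,0) g=1 f=8, (3,1) g=2 f=8, (3,2) g=3 f=8, (5,0) g=1 f=6, (5,1) g=2 f=6, (5,3) g=4 f=6, (6,2) g=4 f=6]
step 4: expand (5,3) (f=6, h=2) → closed; open now [(3,0) g=1 f=8, (3,1) g=2 f=8, (3,2) g=3 f=8, (5,0) g=1 f=6, (5,1) g=2 f=6, (5,4) g=5 f=8, (6,2) g=4 f=6, (6,3) g=5 f=6]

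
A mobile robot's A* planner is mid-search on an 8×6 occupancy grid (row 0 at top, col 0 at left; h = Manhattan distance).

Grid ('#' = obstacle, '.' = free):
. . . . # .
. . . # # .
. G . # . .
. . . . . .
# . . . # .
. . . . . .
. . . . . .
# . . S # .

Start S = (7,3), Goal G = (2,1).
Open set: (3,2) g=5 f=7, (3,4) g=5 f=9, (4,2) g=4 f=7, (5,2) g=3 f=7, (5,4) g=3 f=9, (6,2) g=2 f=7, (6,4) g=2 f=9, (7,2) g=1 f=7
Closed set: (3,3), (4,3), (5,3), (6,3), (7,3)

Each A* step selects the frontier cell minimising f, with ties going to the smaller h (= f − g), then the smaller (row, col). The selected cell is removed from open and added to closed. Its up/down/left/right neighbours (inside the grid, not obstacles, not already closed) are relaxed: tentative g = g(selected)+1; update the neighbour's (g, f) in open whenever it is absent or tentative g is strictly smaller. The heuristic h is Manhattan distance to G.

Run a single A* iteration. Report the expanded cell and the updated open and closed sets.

expanded=(3,2); open=[(2,2) g=6 f=7, (3,1) g=6 f=7, (3,4) g=5 f=9, (4,2) g=4 f=7, (5,2) g=3 f=7, (5,4) g=3 f=9, (6,2) g=2 f=7, (6,4) g=2 f=9, (7,2) g=1 f=7]; closed=[(3,2), (3,3), (4,3), (5,3), (6,3), (7,3)]

step 1: expand (3,2) (f=7, h=2) → closed; open now [(2,2) g=6 f=7, (3,1) g=6 f=7, (3,4) g=5 f=9, (4,2) g=4 f=7, (5,2) g=3 f=7, (5,4) g=3 f=9, (6,2) g=2 f=7, (6,4) g=2 f=9, (7,2) g=1 f=7]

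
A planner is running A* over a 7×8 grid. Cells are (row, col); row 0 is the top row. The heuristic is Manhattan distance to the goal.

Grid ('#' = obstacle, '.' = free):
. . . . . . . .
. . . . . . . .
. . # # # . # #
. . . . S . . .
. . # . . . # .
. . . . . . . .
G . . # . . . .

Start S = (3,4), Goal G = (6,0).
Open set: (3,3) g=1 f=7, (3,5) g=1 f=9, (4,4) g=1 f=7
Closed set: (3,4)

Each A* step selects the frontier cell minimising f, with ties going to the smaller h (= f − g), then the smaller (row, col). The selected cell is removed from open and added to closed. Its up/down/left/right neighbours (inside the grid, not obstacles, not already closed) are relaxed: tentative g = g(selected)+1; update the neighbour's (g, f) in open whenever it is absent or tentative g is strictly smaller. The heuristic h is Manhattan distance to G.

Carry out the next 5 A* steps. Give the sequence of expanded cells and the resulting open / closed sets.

order=[(3,3) → (3,2) → (3,1) → (3,0) → (4,0)]; open=[(2,0) g=5 f=9, (2,1) g=4 f=9, (3,5) g=1 f=9, (4,1) g=4 f=7, (4,3) g=2 f=7, (4,4) g=1 f=7, (5,0) g=6 f=7]; closed=[(3,0), (3,1), (3,2), (3,3), (3,4), (4,0)]

step 1: expand (3,3) (f=7, h=6) → closed; open now [(3,2) g=2 f=7, (3,5) g=1 f=9, (4,3) g=2 f=7, (4,4) g=1 f=7]
step 2: expand (3,2) (f=7, h=5) → closed; open now [(3,1) g=3 f=7, (3,5) g=1 f=9, (4,3) g=2 f=7, (4,4) g=1 f=7]
step 3: expand (3,1) (f=7, h=4) → closed; open now [(2,1) g=4 f=9, (3,0) g=4 f=7, (3,5) g=1 f=9, (4,1) g=4 f=7, (4,3) g=2 f=7, (4,4) g=1 f=7]
step 4: expand (3,0) (f=7, h=3) → closed; open now [(2,0) g=5 f=9, (2,1) g=4 f=9, (3,5) g=1 f=9, (4,0) g=5 f=7, (4,1) g=4 f=7, (4,3) g=2 f=7, (4,4) g=1 f=7]
step 5: expand (4,0) (f=7, h=2) → closed; open now [(2,0) g=5 f=9, (2,1) g=4 f=9, (3,5) g=1 f=9, (4,1) g=4 f=7, (4,3) g=2 f=7, (4,4) g=1 f=7, (5,0) g=6 f=7]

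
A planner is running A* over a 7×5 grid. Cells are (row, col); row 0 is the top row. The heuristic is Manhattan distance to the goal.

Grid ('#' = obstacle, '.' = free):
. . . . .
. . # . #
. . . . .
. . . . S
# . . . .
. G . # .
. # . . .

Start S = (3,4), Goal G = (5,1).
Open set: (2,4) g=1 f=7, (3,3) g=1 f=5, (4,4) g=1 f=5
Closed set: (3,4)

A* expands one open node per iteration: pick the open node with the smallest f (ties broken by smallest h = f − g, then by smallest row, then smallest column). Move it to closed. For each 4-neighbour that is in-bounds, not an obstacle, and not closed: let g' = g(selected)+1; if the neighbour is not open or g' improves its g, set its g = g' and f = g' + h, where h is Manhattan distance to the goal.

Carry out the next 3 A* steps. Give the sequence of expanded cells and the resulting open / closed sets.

order=[(3,3) → (3,2) → (3,1)]; open=[(2,1) g=4 f=7, (2,2) g=3 f=7, (2,3) g=2 f=7, (2,4) g=1 f=7, (3,0) g=4 f=7, (4,1) g=4 f=5, (4,2) g=3 f=5, (4,3) g=2 f=5, (4,4) g=1 f=5]; closed=[(3,1), (3,2), (3,3), (3,4)]

step 1: expand (3,3) (f=5, h=4) → closed; open now [(2,3) g=2 f=7, (2,4) g=1 f=7, (3,2) g=2 f=5, (4,3) g=2 f=5, (4,4) g=1 f=5]
step 2: expand (3,2) (f=5, h=3) → closed; open now [(2,2) g=3 f=7, (2,3) g=2 f=7, (2,4) g=1 f=7, (3,1) g=3 f=5, (4,2) g=3 f=5, (4,3) g=2 f=5, (4,4) g=1 f=5]
step 3: expand (3,1) (f=5, h=2) → closed; open now [(2,1) g=4 f=7, (2,2) g=3 f=7, (2,3) g=2 f=7, (2,4) g=1 f=7, (3,0) g=4 f=7, (4,1) g=4 f=5, (4,2) g=3 f=5, (4,3) g=2 f=5, (4,4) g=1 f=5]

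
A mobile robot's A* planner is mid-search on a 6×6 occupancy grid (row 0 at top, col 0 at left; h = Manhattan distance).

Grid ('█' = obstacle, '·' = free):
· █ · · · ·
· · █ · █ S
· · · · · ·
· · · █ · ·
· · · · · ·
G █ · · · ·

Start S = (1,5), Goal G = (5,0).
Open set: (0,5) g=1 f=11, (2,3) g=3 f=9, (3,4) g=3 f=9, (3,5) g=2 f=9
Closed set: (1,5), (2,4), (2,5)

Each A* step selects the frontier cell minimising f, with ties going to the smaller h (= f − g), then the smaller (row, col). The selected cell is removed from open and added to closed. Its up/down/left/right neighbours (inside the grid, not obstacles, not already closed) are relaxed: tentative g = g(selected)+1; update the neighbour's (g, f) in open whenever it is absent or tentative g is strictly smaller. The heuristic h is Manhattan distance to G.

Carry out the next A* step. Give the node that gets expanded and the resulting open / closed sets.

expanded=(2,3); open=[(0,5) g=1 f=11, (1,3) g=4 f=11, (2,2) g=4 f=9, (3,4) g=3 f=9, (3,5) g=2 f=9]; closed=[(1,5), (2,3), (2,4), (2,5)]

step 1: expand (2,3) (f=9, h=6) → closed; open now [(0,5) g=1 f=11, (1,3) g=4 f=11, (2,2) g=4 f=9, (3,4) g=3 f=9, (3,5) g=2 f=9]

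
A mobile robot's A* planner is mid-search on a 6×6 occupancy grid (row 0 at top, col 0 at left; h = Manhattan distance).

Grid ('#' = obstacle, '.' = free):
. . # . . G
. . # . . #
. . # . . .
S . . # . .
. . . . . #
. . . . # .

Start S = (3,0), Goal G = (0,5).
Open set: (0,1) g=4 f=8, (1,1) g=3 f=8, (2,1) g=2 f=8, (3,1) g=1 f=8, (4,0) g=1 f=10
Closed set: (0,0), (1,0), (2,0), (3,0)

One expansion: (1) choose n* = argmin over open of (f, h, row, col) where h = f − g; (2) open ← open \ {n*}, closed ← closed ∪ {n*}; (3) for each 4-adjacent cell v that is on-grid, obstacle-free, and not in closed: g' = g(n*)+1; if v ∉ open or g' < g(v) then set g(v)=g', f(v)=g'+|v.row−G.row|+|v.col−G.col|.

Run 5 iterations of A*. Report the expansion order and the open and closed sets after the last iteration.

order=[(0,1) → (1,1) → (2,1) → (3,1) → (3,2)]; open=[(4,0) g=1 f=10, (4,1) g=2 f=10, (4,2) g=3 f=10]; closed=[(0,0), (0,1), (1,0), (1,1), (2,0), (2,1), (3,0), (3,1), (3,2)]

step 1: expand (0,1) (f=8, h=4) → closed; open now [(1,1) g=3 f=8, (2,1) g=2 f=8, (3,1) g=1 f=8, (4,0) g=1 f=10]
step 2: expand (1,1) (f=8, h=5) → closed; open now [(2,1) g=2 f=8, (3,1) g=1 f=8, (4,0) g=1 f=10]
step 3: expand (2,1) (f=8, h=6) → closed; open now [(3,1) g=1 f=8, (4,0) g=1 f=10]
step 4: expand (3,1) (f=8, h=7) → closed; open now [(3,2) g=2 f=8, (4,0) g=1 f=10, (4,1) g=2 f=10]
step 5: expand (3,2) (f=8, h=6) → closed; open now [(4,0) g=1 f=10, (4,1) g=2 f=10, (4,2) g=3 f=10]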